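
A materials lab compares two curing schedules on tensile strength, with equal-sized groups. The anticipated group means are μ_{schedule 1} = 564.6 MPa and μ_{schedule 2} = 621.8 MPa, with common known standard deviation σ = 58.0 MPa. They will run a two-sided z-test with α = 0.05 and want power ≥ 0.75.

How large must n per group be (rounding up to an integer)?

Standardized effect: d = |μ_{schedule 1} − μ_{schedule 2}| / σ = |564.6 − 621.8| / 58.0 = 0.9862
For power 0.75 need Φ(δ − z_{0.025}) = 0.75, so δ = z_{0.025} + z_{0.25} = 1.960 + 0.674 = 2.634.
(The Φ(−δ − z_{α/2}) term is vanishingly small for δ > 0 and is dropped in the standard sample-size formula.)
δ = d·√(n/2) ⇒ n = 2(δ/d)² = 2 × (2.634 / 0.9862)² = 14.27.
Rounding up, n = 15 per group.

n = 15 per group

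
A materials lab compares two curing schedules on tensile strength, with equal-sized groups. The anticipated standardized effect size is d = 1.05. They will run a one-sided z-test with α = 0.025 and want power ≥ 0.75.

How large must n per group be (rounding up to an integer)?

n = 13 per group

For power 0.75 need Φ(δ − z_{0.025}) = 0.75, so δ = z_{0.025} + z_{0.25} = 1.960 + 0.674 = 2.634.
δ = d·√(n/2) ⇒ n = 2(δ/d)² = 2 × (2.634 / 1.05)² = 12.59.
Round up to the next whole unit.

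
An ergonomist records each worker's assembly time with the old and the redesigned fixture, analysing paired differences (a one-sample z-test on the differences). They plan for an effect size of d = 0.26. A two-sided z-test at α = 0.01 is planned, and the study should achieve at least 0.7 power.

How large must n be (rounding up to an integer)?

n = 143

For power 0.7 need Φ(δ − z_{0.005}) = 0.7, so δ = z_{0.005} + z_{0.30} = 2.576 + 0.524 = 3.100.
(For δ > 0 the lower-tail rejection region contributes negligibly to power, so the one-term inversion is standard.)
δ = d·√n ⇒ n = (δ/d)² = (3.100 / 0.26)² = 142.18.
Round up to the next whole unit.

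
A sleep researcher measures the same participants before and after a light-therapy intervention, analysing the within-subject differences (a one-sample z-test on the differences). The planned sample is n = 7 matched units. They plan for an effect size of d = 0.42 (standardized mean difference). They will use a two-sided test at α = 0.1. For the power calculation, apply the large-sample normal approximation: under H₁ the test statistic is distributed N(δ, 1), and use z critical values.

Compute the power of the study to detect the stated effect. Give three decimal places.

Power ≈ 0.300

Noncentrality parameter: δ = d·√n = 0.42 × √7 = 1.1112
Critical value for a two-sided test at α = 0.1: z_{α/2} = 1.645.
Power = Φ(δ − 1.645) + Φ(−δ − 1.645) = Φ(-0.534) + Φ(-2.756) = 0.2968 + 0.0029 = 0.2997.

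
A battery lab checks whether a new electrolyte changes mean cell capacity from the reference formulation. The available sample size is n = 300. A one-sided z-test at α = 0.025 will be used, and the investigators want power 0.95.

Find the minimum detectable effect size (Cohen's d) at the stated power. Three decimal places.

Required noncentrality: δ = z_{0.025} + z_{0.05} = 1.960 + 1.645 = 3.605.
δ = d·√n ⇒ d = δ/√n = 3.605/√300 = 0.2081.

d ≈ 0.208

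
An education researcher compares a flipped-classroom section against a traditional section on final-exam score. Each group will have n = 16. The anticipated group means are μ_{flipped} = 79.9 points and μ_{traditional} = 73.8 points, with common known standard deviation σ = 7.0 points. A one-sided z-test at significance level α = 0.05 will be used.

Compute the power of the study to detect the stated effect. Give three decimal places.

Power ≈ 0.794

Standardized effect: d = |μ_{flipped} − μ_{traditional}| / σ = |79.9 − 73.8| / 7.0 = 0.8714
Noncentrality parameter: δ = d·√(n/2) = 0.8714 × √(16/2) = 2.4648
Critical value for a one-sided test at α = 0.05: z_α = 1.645.
Power = P(Z > 1.645 − δ) = Φ(0.820) = 0.7939.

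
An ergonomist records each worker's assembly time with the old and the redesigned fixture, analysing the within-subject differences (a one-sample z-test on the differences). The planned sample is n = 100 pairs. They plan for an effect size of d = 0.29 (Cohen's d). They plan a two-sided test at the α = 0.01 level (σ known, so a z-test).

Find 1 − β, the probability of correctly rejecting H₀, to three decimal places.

Noncentrality parameter: δ = d·√n = 0.29 × √100 = 2.9000
Two-sided α = 0.01 → critical value z_{0.005} = 2.576.
Power = Φ(δ − 2.576) + Φ(−δ − 2.576) = Φ(0.324) + Φ(-5.476) = 0.6271 + 0.0000 = 0.6271.

Power ≈ 0.627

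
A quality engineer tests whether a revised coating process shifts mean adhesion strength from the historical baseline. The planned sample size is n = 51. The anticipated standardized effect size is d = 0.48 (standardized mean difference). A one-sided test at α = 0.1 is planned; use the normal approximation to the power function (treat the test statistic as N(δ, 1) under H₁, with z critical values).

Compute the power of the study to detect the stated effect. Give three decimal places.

Noncentrality parameter: λ = d·√n = 0.48 × √51 = 3.4279
Critical value for a one-sided test at α = 0.1: z_α = 1.282.
Power = P(Z > 1.282 − λ) = Φ(2.146) = 0.9841.

Power ≈ 0.984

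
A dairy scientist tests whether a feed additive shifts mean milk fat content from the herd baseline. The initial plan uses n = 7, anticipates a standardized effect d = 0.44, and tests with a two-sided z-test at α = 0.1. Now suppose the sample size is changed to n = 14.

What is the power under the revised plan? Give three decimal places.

Power ≈ 0.501

With n = 14: δ = d·√n = 0.44 × √14 = 1.6463. Critical value z_{0.05} = 1.645.
Revised power = Φ(δ − 1.645) + Φ(−δ − 1.645) = Φ(0.001) + Φ(-3.291) = 0.5006 + 0.0005 = 0.5011.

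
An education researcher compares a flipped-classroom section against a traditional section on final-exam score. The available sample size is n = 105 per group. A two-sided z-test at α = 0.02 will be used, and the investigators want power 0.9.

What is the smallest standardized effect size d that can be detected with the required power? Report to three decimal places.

d ≈ 0.498

Need Φ(δ − 2.326) = 0.9, so δ = 2.326 + 1.282 = 3.608.
(The second rejection-region term Φ(−δ − z_{α/2}) is negligible and dropped.)
δ = d·√(n/2) ⇒ d = δ/√(n/2) = 3.608/√(105/2) = 0.4979.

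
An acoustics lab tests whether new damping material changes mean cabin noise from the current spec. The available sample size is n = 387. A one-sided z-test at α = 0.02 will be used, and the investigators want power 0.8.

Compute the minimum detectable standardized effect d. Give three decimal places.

d ≈ 0.147

Need Φ(δ − 2.054) = 0.8, so δ = 2.054 + 0.842 = 2.895.
δ = d·√n ⇒ d = δ/√n = 2.895/√387 = 0.1472.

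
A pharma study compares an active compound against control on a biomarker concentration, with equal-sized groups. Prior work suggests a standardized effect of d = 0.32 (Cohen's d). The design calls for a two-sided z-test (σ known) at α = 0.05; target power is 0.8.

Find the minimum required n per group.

n = 154 per group

For power 0.8 need Φ(δ − z_{0.025}) = 0.8, so δ = z_{0.025} + z_{0.20} = 1.960 + 0.842 = 2.802.
(For δ > 0 the lower-tail rejection region contributes negligibly to power, so the one-term inversion is standard.)
δ = d·√(n/2) ⇒ n = 2(δ/d)² = 2 × (2.802 / 0.32)² = 153.30.
Round up to the next whole unit.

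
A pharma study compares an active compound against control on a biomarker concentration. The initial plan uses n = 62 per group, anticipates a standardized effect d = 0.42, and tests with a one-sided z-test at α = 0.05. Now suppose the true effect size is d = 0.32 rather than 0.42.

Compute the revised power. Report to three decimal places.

Power ≈ 0.554

With d = 0.32: δ = d·√(n/2) = 0.32 × √(62/2) = 1.7817. Critical value z_{0.05} = 1.645.
Revised power = P(Z > 1.645 − δ) = Φ(0.137) = 0.5544.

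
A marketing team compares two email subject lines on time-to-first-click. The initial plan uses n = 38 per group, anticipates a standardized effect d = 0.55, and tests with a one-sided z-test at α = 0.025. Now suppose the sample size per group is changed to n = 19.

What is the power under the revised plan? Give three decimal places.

With n = 19 per group: δ = d·√(n/2) = 0.55 × √(19/2) = 1.6952. Critical value z_{0.025} = 1.960.
Revised power = Φ(δ − 1.960) = Φ(-0.265) = 0.3956.

Power ≈ 0.396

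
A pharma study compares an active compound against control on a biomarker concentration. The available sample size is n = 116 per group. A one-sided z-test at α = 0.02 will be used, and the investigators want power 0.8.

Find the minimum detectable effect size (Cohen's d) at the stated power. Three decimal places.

d ≈ 0.380

Need Φ(δ − 2.054) = 0.8, so δ = 2.054 + 0.842 = 2.895.
δ = d·√(n/2) ⇒ d = δ/√(n/2) = 2.895/√(116/2) = 0.3802.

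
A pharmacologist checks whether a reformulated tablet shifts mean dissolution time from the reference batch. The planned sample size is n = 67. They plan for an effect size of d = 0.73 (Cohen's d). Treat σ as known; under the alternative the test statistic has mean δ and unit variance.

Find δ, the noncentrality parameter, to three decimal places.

The noncentrality parameter scales effect size by the design's sample-size factor: δ = d·√n = 0.73 × √67 = 5.9753

δ ≈ 5.975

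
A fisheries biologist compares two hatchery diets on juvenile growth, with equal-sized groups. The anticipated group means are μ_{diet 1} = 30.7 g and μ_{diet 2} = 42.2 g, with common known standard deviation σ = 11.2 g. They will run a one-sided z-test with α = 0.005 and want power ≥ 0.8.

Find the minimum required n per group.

Standardized effect: d = |μ_{diet 1} − μ_{diet 2}| / σ = |30.7 − 42.2| / 11.2 = 1.0268
Set Φ(δ − 2.576) = 0.8; then δ − 2.576 = Φ⁻¹(0.8) = 0.842, giving δ = 3.417.
δ = d·√(n/2) ⇒ n = 2(δ/d)² = 2 × (3.417 / 1.0268)² = 22.16.
Round up to the next whole unit.

n = 23 per group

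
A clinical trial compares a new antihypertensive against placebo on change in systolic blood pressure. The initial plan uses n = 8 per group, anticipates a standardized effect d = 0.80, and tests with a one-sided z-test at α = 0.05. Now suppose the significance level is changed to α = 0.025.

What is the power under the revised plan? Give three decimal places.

δ = d·√(n/2) = 0.80 × √(8/2) = 1.6000 (unchanged). New critical value: z_{0.025} = 1.960.
Revised power = Φ(δ − 1.960) = Φ(-0.360) = 0.3594.

Power ≈ 0.359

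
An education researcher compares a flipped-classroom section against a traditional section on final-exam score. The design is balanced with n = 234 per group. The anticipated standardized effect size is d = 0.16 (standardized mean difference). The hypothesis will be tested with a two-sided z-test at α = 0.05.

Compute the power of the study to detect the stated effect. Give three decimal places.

Noncentrality parameter: δ = d·√(n/2) = 0.16 × √(234/2) = 1.7307
Two-sided α = 0.05 → critical value z_{0.025} = 1.960.
Power = Φ(δ − 1.960) + Φ(−δ − 1.960) = Φ(-0.229) + Φ(-3.691) = 0.4093 + 0.0001 = 0.4094.

Power ≈ 0.409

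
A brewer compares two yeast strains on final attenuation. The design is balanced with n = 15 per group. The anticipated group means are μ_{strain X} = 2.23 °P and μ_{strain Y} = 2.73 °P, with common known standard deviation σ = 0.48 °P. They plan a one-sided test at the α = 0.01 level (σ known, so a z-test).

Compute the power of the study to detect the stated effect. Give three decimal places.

Standardized effect: d = |μ_{strain X} − μ_{strain Y}| / σ = |2.23 − 2.73| / 0.48 = 1.0417
Noncentrality parameter: δ = d·√(n/2) = 1.0417 × √(15/2) = 2.8527
Critical value for a one-sided test at α = 0.01: z_α = 2.326.
Power = Φ(δ − 2.326) = Φ(0.526) = 0.7007.

Power ≈ 0.701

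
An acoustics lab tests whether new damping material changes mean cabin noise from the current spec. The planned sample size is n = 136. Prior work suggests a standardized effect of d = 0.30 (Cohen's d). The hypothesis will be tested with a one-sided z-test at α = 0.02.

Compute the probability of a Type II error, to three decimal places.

Noncentrality parameter: δ = d·√n = 0.30 × √136 = 3.4986
Critical value for a one-sided test at α = 0.02: z_α = 2.054.
Power = P(Z > 2.054 − δ) = Φ(1.445) = 0.9257.
Type II error: β = 1 − power = 1 − 0.9257 = 0.0743.

β ≈ 0.074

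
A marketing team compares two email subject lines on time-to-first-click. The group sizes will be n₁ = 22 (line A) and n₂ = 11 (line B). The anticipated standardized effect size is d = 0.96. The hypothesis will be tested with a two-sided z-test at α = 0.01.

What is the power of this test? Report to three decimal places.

Noncentrality parameter: δ = d / √(1/n₁ + 1/n₂) = 0.96 / √(1/22 + 1/11) = 2.5997
Critical value for a two-sided test at α = 0.01: z_{α/2} = 2.576.
Power = Φ(δ − 2.576) + Φ(−δ − 2.576) = Φ(0.024) + Φ(-5.176) = 0.5095 + 0.0000 = 0.5095.

Power ≈ 0.510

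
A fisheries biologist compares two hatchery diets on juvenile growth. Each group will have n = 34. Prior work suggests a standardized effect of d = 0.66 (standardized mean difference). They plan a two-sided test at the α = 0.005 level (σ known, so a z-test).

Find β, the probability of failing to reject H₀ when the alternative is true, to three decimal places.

β ≈ 0.534

Noncentrality parameter: δ = d·√(n/2) = 0.66 × √(34/2) = 2.7212
Two-sided α = 0.005 → critical value z_{0.0025} = 2.807.
Power = Φ(δ − 2.807) + Φ(−δ − 2.807) = Φ(-0.086) + Φ(-5.528) = 0.4658 + 0.0000 = 0.4658.
Type II error: β = 1 − power = 1 − 0.4658 = 0.5342.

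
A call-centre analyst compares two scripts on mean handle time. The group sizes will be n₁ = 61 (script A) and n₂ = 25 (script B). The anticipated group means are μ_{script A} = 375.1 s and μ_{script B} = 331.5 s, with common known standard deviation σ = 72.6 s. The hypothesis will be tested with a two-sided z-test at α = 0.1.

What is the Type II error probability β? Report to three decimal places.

Standardized effect: d = |μ_{script A} − μ_{script B}| / σ = |375.1 − 331.5| / 72.6 = 0.6006
Noncentrality parameter: δ = d / √(1/n₁ + 1/n₂) = 0.6006 / √(1/61 + 1/25) = 2.5289
Critical value for a two-sided test at α = 0.1: z_{α/2} = 1.645.
Power = Φ(δ − 1.645) + Φ(−δ − 1.645) = Φ(0.884) + Φ(-4.174) = 0.8117 + 0.0000 = 0.8117.
Type II error: β = 1 − power = 1 − 0.8117 = 0.1883.

β ≈ 0.188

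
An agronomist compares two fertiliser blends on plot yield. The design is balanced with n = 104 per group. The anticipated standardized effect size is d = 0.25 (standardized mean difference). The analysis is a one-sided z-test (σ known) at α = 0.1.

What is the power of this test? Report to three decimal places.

Power ≈ 0.699

Noncentrality parameter: δ = d·√(n/2) = 0.25 × √(104/2) = 1.8028
Critical value for a one-sided test at α = 0.1: z_α = 1.282.
Power = Φ(δ − 1.282) = Φ(0.521) = 0.6989.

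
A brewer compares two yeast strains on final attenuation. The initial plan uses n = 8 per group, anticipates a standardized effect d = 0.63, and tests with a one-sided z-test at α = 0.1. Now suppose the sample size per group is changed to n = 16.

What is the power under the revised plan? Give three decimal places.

Power ≈ 0.692

With n = 16 per group: δ = d·√(n/2) = 0.63 × √(16/2) = 1.7819. Critical value z_{0.1} = 1.282.
Revised power = Φ(δ − 1.282) = Φ(0.500) = 0.6916.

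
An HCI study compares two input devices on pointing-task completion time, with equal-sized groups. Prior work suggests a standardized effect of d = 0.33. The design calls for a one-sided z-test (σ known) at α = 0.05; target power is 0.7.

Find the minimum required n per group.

n = 87 per group

For power 0.7 need Φ(δ − z_{0.05}) = 0.7, so δ = z_{0.05} + z_{0.30} = 1.645 + 0.524 = 2.169.
δ = d·√(n/2) ⇒ n = 2(δ/d)² = 2 × (2.169 / 0.33)² = 86.42.
Rounding up, n = 87 per group.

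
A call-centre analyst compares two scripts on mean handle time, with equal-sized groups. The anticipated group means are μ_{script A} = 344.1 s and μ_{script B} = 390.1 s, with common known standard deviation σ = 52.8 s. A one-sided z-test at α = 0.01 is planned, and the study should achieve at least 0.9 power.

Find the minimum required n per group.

Standardized effect: d = |μ_{script A} − μ_{script B}| / σ = |344.1 − 390.1| / 52.8 = 0.8712
For power 0.9 need Φ(δ − z_{0.01}) = 0.9, so δ = z_{0.01} + z_{0.10} = 2.326 + 1.282 = 3.608.
δ = d·√(n/2) ⇒ n = 2(δ/d)² = 2 × (3.608 / 0.8712)² = 34.30.
Rounding up, n = 35 per group.

n = 35 per group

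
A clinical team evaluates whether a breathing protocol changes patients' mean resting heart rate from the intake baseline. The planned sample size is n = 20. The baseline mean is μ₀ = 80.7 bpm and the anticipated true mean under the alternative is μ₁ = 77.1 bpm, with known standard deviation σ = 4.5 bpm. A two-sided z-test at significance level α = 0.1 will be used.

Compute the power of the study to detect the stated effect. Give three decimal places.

Standardized effect: d = |μ₁ − μ₀| / σ = |77.1 − 80.7| / 4.5 = 0.8000
Noncentrality parameter: δ = d·√n = 0.8000 × √20 = 3.5777
Two-sided α = 0.1 → critical value z_{0.05} = 1.645.
Power = Φ(δ − 1.645) + Φ(−δ − 1.645) = Φ(1.933) + Φ(-5.223) = 0.9734 + 0.0000 = 0.9734.

Power ≈ 0.973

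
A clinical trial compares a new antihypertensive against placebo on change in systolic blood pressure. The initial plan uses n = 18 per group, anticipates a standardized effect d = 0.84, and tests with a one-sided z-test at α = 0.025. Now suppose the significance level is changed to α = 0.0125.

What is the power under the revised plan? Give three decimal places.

δ = d·√(n/2) = 0.84 × √(18/2) = 2.5200 (unchanged). New critical value: z_{0.0125} = 2.241.
Revised power = P(Z > 2.241 − δ) = Φ(0.279) = 0.6097.

Power ≈ 0.610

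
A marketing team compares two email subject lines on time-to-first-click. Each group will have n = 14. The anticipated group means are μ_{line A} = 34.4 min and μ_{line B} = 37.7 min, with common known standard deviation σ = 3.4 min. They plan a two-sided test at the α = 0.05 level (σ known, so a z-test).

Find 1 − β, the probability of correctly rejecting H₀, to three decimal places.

Standardized effect: d = |μ_{line A} − μ_{line B}| / σ = |34.4 − 37.7| / 3.4 = 0.9706
Noncentrality parameter: δ = d·√(n/2) = 0.9706 × √(14/2) = 2.5679
Two-sided α = 0.05 → critical value z_{0.025} = 1.960.
Power = Φ(δ − 1.960) + Φ(−δ − 1.960) = Φ(0.608) + Φ(-4.528) = 0.7284 + 0.0000 = 0.7284.

Power ≈ 0.728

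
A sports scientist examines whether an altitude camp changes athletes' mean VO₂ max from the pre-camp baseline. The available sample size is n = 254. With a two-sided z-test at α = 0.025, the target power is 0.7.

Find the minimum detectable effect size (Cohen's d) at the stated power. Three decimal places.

Required noncentrality: δ = z_{0.0125} + z_{0.30} = 2.241 + 0.524 = 2.766.
(Lower-tail contribution to power is negligible for δ > 0.)
δ = d·√n ⇒ d = δ/√n = 2.766/√254 = 0.1735.

d ≈ 0.174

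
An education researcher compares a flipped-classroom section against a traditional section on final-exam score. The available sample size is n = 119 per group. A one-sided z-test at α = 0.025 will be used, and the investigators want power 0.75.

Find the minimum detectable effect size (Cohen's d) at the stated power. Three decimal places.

d ≈ 0.342

Required noncentrality: δ = z_{0.025} + z_{0.25} = 1.960 + 0.674 = 2.634.
δ = d·√(n/2) ⇒ d = δ/√(n/2) = 2.634/√(119/2) = 0.3415.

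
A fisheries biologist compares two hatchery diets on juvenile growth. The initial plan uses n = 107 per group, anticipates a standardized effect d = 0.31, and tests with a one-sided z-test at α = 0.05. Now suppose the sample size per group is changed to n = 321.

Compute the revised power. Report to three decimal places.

Power ≈ 0.989

With n = 321 per group: δ = d·√(n/2) = 0.31 × √(321/2) = 3.9273. Critical value z_{0.05} = 1.645.
Revised power = Φ(δ − 1.645) = Φ(2.282) = 0.9888.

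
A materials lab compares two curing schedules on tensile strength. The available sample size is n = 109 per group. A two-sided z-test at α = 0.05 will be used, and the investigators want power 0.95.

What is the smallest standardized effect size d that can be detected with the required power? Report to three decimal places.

d ≈ 0.488

Need Φ(δ − 1.960) = 0.95, so δ = 1.960 + 1.645 = 3.605.
(Lower-tail contribution to power is negligible for δ > 0.)
δ = d·√(n/2) ⇒ d = δ/√(n/2) = 3.605/√(109/2) = 0.4883.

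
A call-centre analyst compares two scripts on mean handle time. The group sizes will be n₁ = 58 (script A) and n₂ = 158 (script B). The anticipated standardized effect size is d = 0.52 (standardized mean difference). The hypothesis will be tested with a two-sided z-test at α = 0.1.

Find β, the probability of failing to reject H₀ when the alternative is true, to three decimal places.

β ≈ 0.041

Noncentrality parameter: λ = d / √(1/n₁ + 1/n₂) = 0.52 / √(1/58 + 1/158) = 3.3870
Two-sided α = 0.1 → critical value z_{0.05} = 1.645.
Power = Φ(λ − 1.645) + Φ(−λ − 1.645) = Φ(1.742) + Φ(-5.032) = 0.9593 + 0.0000 = 0.9593.
Type II error: β = 1 − power = 1 − 0.9593 = 0.0407.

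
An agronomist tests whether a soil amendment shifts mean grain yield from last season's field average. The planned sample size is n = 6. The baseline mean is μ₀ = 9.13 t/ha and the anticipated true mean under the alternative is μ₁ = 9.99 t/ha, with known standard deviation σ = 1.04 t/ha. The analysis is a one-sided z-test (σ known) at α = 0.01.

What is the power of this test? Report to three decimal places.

Standardized effect: d = |μ₁ − μ₀| / σ = |9.99 − 9.13| / 1.04 = 0.8269
Noncentrality parameter: δ = d·√n = 0.8269 × √6 = 2.0255
One-sided α = 0.01 → critical value z_{0.01} = 2.326.
Power = Φ(δ − 2.326) = Φ(-0.301) = 0.3818.

Power ≈ 0.382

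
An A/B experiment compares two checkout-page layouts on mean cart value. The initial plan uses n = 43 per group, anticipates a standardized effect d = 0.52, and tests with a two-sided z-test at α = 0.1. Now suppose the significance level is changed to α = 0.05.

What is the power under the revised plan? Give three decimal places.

δ = d·√(n/2) = 0.52 × √(43/2) = 2.4111 (unchanged). New critical value: z_{0.025} = 1.960.
Revised power = Φ(δ − 1.960) + Φ(−δ − 1.960) = Φ(0.451) + Φ(-4.371) = 0.6741 + 0.0000 = 0.6741.

Power ≈ 0.674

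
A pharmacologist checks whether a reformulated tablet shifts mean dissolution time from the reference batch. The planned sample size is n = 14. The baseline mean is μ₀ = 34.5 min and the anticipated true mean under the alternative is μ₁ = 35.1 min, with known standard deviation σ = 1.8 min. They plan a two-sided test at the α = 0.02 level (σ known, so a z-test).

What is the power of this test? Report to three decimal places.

Standardized effect: d = |μ₁ − μ₀| / σ = |35.1 − 34.5| / 1.8 = 0.3333
Noncentrality parameter: δ = d·√n = 0.3333 × √14 = 1.2472
Critical value for a two-sided test at α = 0.02: z_{α/2} = 2.326.
Power = Φ(δ − 2.326) + Φ(−δ − 2.326) = Φ(-1.079) + Φ(-3.574) = 0.1403 + 0.0002 = 0.1404.

Power ≈ 0.140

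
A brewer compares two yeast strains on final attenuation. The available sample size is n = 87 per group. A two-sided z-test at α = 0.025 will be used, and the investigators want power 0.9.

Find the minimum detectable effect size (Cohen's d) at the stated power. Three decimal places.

d ≈ 0.534

Need Φ(δ − 2.241) = 0.9, so δ = 2.241 + 1.282 = 3.523.
(Lower-tail contribution to power is negligible for δ > 0.)
δ = d·√(n/2) ⇒ d = δ/√(n/2) = 3.523/√(87/2) = 0.5341.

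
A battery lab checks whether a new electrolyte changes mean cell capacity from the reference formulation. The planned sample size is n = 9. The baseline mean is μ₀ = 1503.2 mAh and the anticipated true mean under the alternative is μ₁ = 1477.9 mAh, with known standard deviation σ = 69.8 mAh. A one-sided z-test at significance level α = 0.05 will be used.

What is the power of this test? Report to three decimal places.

Standardized effect: d = |μ₁ − μ₀| / σ = |1477.9 − 1503.2| / 69.8 = 0.3625
Noncentrality parameter: λ = d·√n = 0.3625 × √9 = 1.0874
One-sided α = 0.05 → critical value z_{0.05} = 1.645.
Power = Φ(λ − 1.645) = Φ(-0.557) = 0.2886.

Power ≈ 0.289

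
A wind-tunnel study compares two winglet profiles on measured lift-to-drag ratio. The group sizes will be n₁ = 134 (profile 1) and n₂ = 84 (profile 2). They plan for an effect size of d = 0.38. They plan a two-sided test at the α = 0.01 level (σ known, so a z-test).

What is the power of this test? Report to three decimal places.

Power ≈ 0.561

Noncentrality parameter: δ = d / √(1/n₁ + 1/n₂) = 0.38 / √(1/134 + 1/84) = 2.7305
Two-sided α = 0.01 → critical value z_{0.005} = 2.576.
Power = Φ(δ − 2.576) + Φ(−δ − 2.576) = Φ(0.155) + Φ(-5.306) = 0.5615 + 0.0000 = 0.5615.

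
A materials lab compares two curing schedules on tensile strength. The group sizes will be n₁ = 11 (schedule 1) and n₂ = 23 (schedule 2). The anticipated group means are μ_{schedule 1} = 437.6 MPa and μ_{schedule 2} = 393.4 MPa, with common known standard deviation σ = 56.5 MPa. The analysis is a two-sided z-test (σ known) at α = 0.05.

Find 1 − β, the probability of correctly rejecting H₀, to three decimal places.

Power ≈ 0.569

Standardized effect: d = |μ_{schedule 1} − μ_{schedule 2}| / σ = |437.6 − 393.4| / 56.5 = 0.7823
Noncentrality parameter: δ = d / √(1/n₁ + 1/n₂) = 0.7823 / √(1/11 + 1/23) = 2.1340
Critical value for a two-sided test at α = 0.05: z_{α/2} = 1.960.
Power = Φ(δ − 1.960) + Φ(−δ − 1.960) = Φ(0.174) + Φ(-4.094) = 0.5691 + 0.0000 = 0.5691.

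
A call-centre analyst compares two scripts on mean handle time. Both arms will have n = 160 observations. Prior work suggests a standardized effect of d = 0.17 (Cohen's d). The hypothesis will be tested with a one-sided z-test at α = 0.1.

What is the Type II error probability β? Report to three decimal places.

β ≈ 0.406

Noncentrality parameter: δ = d·√(n/2) = 0.17 × √(160/2) = 1.5205
Critical value for a one-sided test at α = 0.1: z_α = 1.282.
Power = P(Z > 1.282 − δ) = Φ(0.239) = 0.5944.
Type II error: β = 1 − power = 1 − 0.5944 = 0.4056.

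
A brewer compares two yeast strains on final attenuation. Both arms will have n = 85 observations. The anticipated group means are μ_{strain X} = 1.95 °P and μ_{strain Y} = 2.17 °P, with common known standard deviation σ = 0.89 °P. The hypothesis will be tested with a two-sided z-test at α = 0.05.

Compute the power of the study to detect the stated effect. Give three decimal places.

Power ≈ 0.364

Standardized effect: d = |μ_{strain X} − μ_{strain Y}| / σ = |1.95 − 2.17| / 0.89 = 0.2472
Noncentrality parameter: δ = d·√(n/2) = 0.2472 × √(85/2) = 1.6115
Two-sided α = 0.05 → critical value z_{0.025} = 1.960.
Power = Φ(δ − 1.960) + Φ(−δ − 1.960) = Φ(-0.348) + Φ(-3.571) = 0.3637 + 0.0002 = 0.3639.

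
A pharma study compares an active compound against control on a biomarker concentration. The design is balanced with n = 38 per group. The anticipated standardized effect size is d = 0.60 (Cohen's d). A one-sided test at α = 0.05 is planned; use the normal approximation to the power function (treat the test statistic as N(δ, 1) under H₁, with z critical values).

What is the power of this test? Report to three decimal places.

Power ≈ 0.834

Noncentrality parameter: λ = d·√(n/2) = 0.60 × √(38/2) = 2.6153
Critical value for a one-sided test at α = 0.05: z_α = 1.645.
Power = P(Z > 1.645 − λ) = Φ(0.970) = 0.8341.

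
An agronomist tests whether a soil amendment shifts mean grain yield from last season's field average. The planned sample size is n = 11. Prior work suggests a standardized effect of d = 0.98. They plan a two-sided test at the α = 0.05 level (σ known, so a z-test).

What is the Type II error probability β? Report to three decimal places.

β ≈ 0.098

Noncentrality parameter: δ = d·√n = 0.98 × √11 = 3.2503
Critical value for a two-sided test at α = 0.05: z_{α/2} = 1.960.
Power = Φ(δ − 1.960) + Φ(−δ − 1.960) = Φ(1.290) + Φ(-5.210) = 0.9015 + 0.0000 = 0.9015.
Type II error: β = 1 − power = 1 − 0.9015 = 0.0985.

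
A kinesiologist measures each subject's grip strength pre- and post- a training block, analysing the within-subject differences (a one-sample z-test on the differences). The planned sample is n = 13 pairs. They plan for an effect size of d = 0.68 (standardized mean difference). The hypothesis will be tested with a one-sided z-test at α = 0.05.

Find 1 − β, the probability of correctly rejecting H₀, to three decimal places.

Power ≈ 0.790

Noncentrality parameter: λ = d·√n = 0.68 × √13 = 2.4518
Critical value for a one-sided test at α = 0.05: z_α = 1.645.
Power = P(Z > 1.645 − λ) = Φ(0.807) = 0.7901.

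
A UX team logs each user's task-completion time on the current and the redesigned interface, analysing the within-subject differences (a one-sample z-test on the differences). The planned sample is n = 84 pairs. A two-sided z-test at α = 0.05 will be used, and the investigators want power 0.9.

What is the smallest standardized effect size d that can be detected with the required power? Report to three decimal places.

Need Φ(δ − 1.960) = 0.9, so δ = 1.960 + 1.282 = 3.242.
(Lower-tail contribution to power is negligible for δ > 0.)
δ = d·√n ⇒ d = δ/√n = 3.242/√84 = 0.3537.

d ≈ 0.354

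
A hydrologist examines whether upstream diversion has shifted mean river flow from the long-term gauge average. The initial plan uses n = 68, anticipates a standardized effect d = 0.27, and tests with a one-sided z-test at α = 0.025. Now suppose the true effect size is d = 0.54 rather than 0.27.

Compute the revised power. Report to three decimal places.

With d = 0.54: δ = d·√n = 0.54 × √68 = 4.4530. Critical value z_{0.025} = 1.960.
Revised power = P(Z > 1.960 − δ) = Φ(2.493) = 0.9937.

Power ≈ 0.994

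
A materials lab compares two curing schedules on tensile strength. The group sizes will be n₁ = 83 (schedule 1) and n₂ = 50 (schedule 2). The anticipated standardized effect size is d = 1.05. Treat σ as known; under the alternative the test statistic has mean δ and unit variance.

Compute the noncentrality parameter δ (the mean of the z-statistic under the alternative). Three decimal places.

δ ≈ 5.865

δ = d / √(1/n₁ + 1/n₂) = 1.05 / √(1/83 + 1/50) = 5.8653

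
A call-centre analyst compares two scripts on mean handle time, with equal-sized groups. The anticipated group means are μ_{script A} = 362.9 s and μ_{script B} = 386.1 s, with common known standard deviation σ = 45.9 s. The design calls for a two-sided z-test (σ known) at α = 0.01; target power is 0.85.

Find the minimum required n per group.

n = 103 per group

Standardized effect: d = |μ_{script A} − μ_{script B}| / σ = |362.9 − 386.1| / 45.9 = 0.5054
Set Φ(δ − 2.576) = 0.85; then δ − 2.576 = Φ⁻¹(0.85) = 1.036, giving δ = 3.612.
(The Φ(−δ − z_{α/2}) term is vanishingly small for δ > 0 and is dropped in the standard sample-size formula.)
δ = d·√(n/2) ⇒ n = 2(δ/d)² = 2 × (3.612 / 0.5054)² = 102.15.
Round up to the next whole unit.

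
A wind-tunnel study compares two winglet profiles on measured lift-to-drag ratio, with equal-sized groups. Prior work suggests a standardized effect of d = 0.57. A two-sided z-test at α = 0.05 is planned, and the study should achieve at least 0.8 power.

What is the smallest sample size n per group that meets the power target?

For power 0.8 need Φ(δ − z_{0.025}) = 0.8, so δ = z_{0.025} + z_{0.20} = 1.960 + 0.842 = 2.802.
(For δ > 0 the lower-tail rejection region contributes negligibly to power, so the one-term inversion is standard.)
δ = d·√(n/2) ⇒ n = 2(δ/d)² = 2 × (2.802 / 0.57)² = 48.32.
Rounding up, n = 49 per group.

n = 49 per group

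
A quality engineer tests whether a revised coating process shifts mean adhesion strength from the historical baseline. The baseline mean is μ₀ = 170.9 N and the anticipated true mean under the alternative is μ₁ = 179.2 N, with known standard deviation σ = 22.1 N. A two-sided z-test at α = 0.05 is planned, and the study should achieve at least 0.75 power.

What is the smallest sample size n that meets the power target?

n = 50

Standardized effect: d = |μ₁ − μ₀| / σ = |179.2 − 170.9| / 22.1 = 0.3756
Set Φ(δ − 1.960) = 0.75; then δ − 1.960 = Φ⁻¹(0.75) = 0.674, giving δ = 2.634.
(For δ > 0 the lower-tail rejection region contributes negligibly to power, so the one-term inversion is standard.)
δ = d·√n ⇒ n = (δ/d)² = (2.634 / 0.3756)² = 49.21.
Round up to the next whole unit.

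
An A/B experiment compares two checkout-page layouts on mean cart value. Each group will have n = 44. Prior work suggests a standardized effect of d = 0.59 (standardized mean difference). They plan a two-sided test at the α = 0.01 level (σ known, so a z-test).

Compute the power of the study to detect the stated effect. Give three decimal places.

Power ≈ 0.576

Noncentrality parameter: λ = d·√(n/2) = 0.59 × √(44/2) = 2.7673
Two-sided α = 0.01 → critical value z_{0.005} = 2.576.
Power = Φ(λ − 2.576) + Φ(−λ − 2.576) = Φ(0.192) + Φ(-5.343) = 0.5759 + 0.0000 = 0.5759.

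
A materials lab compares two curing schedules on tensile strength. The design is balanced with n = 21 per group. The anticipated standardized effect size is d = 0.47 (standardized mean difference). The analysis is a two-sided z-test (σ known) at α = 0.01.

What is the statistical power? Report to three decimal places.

Power ≈ 0.146

Noncentrality parameter: δ = d·√(n/2) = 0.47 × √(21/2) = 1.5230
Two-sided α = 0.01 → critical value z_{0.005} = 2.576.
Power = Φ(δ − 2.576) + Φ(−δ − 2.576) = Φ(-1.053) + Φ(-4.099) = 0.1462 + 0.0000 = 0.1462.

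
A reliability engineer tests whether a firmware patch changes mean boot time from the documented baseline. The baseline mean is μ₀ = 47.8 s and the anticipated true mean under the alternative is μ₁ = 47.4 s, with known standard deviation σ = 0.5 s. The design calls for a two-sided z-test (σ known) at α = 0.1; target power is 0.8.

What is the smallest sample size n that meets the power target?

Standardized effect: d = |μ₁ − μ₀| / σ = |47.4 − 47.8| / 0.5 = 0.8000
For power 0.8 need Φ(δ − z_{0.05}) = 0.8, so δ = z_{0.05} + z_{0.20} = 1.645 + 0.842 = 2.486.
(Ignoring the negligible lower-tail rejection probability gives the usual closed-form inversion.)
δ = d·√n ⇒ n = (δ/d)² = (2.486 / 0.8000)² = 9.66.
Round up to the next whole unit.

n = 10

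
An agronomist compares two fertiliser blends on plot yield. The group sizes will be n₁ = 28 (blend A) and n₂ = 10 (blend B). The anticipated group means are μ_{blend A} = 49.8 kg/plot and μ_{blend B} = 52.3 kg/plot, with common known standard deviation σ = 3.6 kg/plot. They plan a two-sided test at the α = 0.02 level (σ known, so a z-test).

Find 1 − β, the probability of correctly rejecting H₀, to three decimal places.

Power ≈ 0.330

Standardized effect: d = |μ_{blend A} − μ_{blend B}| / σ = |49.8 − 52.3| / 3.6 = 0.6944
Noncentrality parameter: δ = d / √(1/n₁ + 1/n₂) = 0.6944 / √(1/28 + 1/10) = 1.8851
Two-sided α = 0.02 → critical value z_{0.01} = 2.326.
Power = Φ(δ − 2.326) + Φ(−δ − 2.326) = Φ(-0.441) + Φ(-4.211) = 0.3295 + 0.0000 = 0.3295.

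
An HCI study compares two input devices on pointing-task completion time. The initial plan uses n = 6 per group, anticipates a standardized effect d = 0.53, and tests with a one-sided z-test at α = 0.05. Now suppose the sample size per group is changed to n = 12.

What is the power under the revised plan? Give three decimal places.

Power ≈ 0.364

With n = 12 per group: δ = d·√(n/2) = 0.53 × √(12/2) = 1.2982. Critical value z_{0.05} = 1.645.
Revised power = P(Z > 1.645 − δ) = Φ(-0.347) = 0.3644.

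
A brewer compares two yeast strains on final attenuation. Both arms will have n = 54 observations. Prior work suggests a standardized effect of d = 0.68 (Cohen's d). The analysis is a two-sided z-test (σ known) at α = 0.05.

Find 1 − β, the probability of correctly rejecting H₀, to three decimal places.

Noncentrality parameter: δ = d·√(n/2) = 0.68 × √(54/2) = 3.5334
Two-sided α = 0.05 → critical value z_{0.025} = 1.960.
Power = Φ(δ − 1.960) + Φ(−δ − 1.960) = Φ(1.573) + Φ(-5.493) = 0.9422 + 0.0000 = 0.9422.

Power ≈ 0.942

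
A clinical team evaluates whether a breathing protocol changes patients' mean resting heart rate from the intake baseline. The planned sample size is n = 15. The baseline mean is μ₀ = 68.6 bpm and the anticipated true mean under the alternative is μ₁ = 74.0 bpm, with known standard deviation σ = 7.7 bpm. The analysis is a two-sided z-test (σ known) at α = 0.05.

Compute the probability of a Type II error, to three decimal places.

β ≈ 0.225

Standardized effect: d = |μ₁ − μ₀| / σ = |74.0 − 68.6| / 7.7 = 0.7013
Noncentrality parameter: δ = d·√n = 0.7013 × √15 = 2.7161
Critical value for a two-sided test at α = 0.05: z_{α/2} = 1.960.
Power = Φ(δ − 1.960) + Φ(−δ − 1.960) = Φ(0.756) + Φ(-4.676) = 0.7752 + 0.0000 = 0.7752.
Type II error: β = 1 − power = 1 − 0.7752 = 0.2248.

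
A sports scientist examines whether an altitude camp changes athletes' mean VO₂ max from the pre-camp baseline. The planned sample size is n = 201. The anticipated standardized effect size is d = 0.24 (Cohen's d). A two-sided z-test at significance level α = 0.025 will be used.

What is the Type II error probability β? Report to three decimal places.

β ≈ 0.123

Noncentrality parameter: δ = d·√n = 0.24 × √201 = 3.4026
Critical value for a two-sided test at α = 0.025: z_{α/2} = 2.241.
Power = Φ(δ − 2.241) + Φ(−δ − 2.241) = Φ(1.161) + Φ(-5.644) = 0.8772 + 0.0000 = 0.8772.
Type II error: β = 1 − power = 1 − 0.8772 = 0.1228.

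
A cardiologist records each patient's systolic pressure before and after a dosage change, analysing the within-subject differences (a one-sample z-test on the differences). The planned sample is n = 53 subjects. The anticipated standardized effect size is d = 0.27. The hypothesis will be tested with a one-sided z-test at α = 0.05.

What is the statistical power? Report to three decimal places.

Power ≈ 0.626

Noncentrality parameter: δ = d·√n = 0.27 × √53 = 1.9656
One-sided α = 0.05 → critical value z_{0.05} = 1.645.
Power = P(Z > 1.645 − δ) = Φ(0.321) = 0.6258.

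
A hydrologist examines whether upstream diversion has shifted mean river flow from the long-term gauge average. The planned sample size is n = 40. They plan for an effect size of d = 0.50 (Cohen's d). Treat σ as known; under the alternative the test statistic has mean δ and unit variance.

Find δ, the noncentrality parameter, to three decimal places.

The noncentrality parameter scales effect size by the design's sample-size factor: δ = d·√n = 0.50 × √40 = 3.1623

δ ≈ 3.162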